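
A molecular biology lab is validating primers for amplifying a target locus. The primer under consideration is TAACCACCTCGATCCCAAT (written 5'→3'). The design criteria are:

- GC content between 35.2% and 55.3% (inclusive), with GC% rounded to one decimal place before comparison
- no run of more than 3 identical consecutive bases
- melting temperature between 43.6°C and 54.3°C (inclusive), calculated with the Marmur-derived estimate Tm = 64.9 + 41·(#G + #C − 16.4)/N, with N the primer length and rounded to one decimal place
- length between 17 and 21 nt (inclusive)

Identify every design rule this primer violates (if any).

Base counts: A=6, T=4, G=1, C=8 (length 19).
GC content: GC 9/19 = 47.4% ✓
homopolymer run: longest run = 3 ✓
Tm: Tm = 64.9 + 41·(9 − 16.4)/19 = 48.9°C ✓
length: length 19 ✓

Meets all criteria.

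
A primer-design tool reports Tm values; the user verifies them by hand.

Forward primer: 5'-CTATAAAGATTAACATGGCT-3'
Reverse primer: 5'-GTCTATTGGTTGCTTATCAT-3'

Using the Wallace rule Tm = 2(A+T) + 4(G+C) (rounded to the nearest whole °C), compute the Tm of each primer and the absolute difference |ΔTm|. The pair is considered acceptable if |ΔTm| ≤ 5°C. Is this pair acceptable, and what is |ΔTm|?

|ΔTm| = 2°C; the pair is acceptable.

Forward: A=8 T=6 G=3 C=3 → Tm = 2·14 + 4·6 = 52°C.
Reverse: A=3 T=10 G=4 C=3 → Tm = 2·13 + 4·7 = 54°C.
|ΔTm| = |52 − 54| = 2°C, ≤ 5°C.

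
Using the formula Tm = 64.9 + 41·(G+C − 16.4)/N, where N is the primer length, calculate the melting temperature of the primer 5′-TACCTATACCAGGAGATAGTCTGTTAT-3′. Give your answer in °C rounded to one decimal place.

Base counts: A=8, T=9, G=5, C=5; G+C = 10, N = 27.
Tm = 64.9 + 41·(10 − 16.4)/27 = 64.9 + -262.40/27 = 55.2°C.

55.2°C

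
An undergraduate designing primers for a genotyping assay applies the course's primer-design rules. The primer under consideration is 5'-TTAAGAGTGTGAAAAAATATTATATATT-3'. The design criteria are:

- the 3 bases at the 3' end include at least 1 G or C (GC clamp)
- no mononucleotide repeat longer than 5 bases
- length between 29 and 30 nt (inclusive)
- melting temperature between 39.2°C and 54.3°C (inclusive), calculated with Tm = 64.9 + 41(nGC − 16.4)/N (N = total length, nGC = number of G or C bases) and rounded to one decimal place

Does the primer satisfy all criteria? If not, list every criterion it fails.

Fails: GC clamp, homopolymer run, length.

Base counts: A=13, T=11, G=4, C=0 (length 28).
GC clamp: 3' end ATT has 0 G/C, need ≥1 ✗
homopolymer run: longest run = 6, exceeds 5 ✗
length: length 28, outside 29–30 ✗
Tm: Tm = 64.9 + 41·(4 − 16.4)/28 = 46.7°C ✓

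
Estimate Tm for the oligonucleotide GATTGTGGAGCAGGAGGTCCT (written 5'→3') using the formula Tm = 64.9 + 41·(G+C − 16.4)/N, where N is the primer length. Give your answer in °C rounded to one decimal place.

Base counts: A=4, T=5, G=9, C=3; G+C = 12, N = 21.
Tm = 64.9 + 41·(12 − 16.4)/21 = 64.9 + -180.40/21 = 56.3°C.

56.3°C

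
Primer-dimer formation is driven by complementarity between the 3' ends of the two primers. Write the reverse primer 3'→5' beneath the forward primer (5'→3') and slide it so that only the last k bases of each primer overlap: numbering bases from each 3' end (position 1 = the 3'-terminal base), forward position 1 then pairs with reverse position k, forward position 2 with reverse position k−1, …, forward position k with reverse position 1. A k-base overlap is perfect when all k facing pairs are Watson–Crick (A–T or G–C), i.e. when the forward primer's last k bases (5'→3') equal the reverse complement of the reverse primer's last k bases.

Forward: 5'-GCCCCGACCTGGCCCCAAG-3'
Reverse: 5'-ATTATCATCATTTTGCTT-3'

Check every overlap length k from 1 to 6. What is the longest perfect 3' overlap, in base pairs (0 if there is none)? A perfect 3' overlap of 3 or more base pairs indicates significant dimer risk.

Longest perfect overlap: 3 complementary base pairs; significant dimer risk (threshold 3).

Last 6 bases (5'→3') — forward …CCCAAG, reverse …TTGCTT.
Reverse complement of the reverse primer's last 6 bases: AAGCAA; its first k bases are the reverse complement of the reverse primer's last k bases, so a perfect k-base overlap needs the forward primer's last k bases to equal them.
Comparing (forward last k vs required): k=1: G vs A ✗; k=2: AG vs AA ✗; k=3: AAG vs AAG ✓; k=4: CAAG vs AAGC ✗; k=5: CCAAG vs AAGCA ✗; k=6: CCCAAG vs AAGCAA ✗.
Only k = 3 is perfect, so the longest perfect 3' overlap is 3.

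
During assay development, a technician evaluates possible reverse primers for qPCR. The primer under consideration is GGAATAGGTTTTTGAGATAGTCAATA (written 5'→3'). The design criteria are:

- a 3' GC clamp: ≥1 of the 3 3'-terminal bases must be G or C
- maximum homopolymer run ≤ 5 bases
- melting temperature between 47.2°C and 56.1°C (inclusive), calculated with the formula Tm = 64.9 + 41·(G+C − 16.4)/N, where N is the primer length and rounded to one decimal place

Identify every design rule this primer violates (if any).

Fails: GC clamp.

Base counts: A=9, T=9, G=7, C=1 (length 26).
GC clamp: 3' end ATA has 0 G/C, need ≥1 ✗
homopolymer run: longest run = 5 ✓
Tm: Tm = 64.9 + 41·(8 − 16.4)/26 = 51.7°C ✓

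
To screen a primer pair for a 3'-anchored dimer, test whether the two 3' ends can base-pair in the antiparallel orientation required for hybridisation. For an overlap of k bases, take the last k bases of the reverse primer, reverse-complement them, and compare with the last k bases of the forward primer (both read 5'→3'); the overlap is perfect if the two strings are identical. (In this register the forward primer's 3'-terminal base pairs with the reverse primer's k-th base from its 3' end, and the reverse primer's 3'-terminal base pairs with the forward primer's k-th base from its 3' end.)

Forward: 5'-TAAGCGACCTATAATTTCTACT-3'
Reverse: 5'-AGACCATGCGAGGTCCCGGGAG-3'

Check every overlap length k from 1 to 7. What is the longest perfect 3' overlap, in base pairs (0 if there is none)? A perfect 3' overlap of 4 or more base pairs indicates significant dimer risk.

Longest perfect overlap: 2 complementary base pairs; below the dimer-risk threshold (threshold 4).

Last 7 bases (5'→3') — forward …TTCTACT, reverse …CCGGGAG.
Reverse complement of the reverse primer's last 7 bases: CTCCCGG; its first k bases are the reverse complement of the reverse primer's last k bases, so a perfect k-base overlap needs the forward primer's last k bases to equal them.
Comparing (forward last k vs required): k=1: T vs C ✗; k=2: CT vs CT ✓; k=3: ACT vs CTC ✗; k=4: TACT vs CTCC ✗; k=5: CTACT vs CTCCC ✗; k=6: TCTACT vs CTCCCG ✗; k=7: TTCTACT vs CTCCCGG ✗.
Only k = 2 is perfect, so the longest perfect 3' overlap is 2.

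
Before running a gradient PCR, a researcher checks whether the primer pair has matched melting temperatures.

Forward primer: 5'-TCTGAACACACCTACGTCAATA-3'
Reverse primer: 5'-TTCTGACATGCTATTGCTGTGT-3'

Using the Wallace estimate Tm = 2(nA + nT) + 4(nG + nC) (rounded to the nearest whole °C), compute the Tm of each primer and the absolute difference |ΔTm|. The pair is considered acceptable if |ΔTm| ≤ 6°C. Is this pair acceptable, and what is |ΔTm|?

Forward: A=8 T=5 G=2 C=7 → Tm = 2·13 + 4·9 = 62°C.
Reverse: A=3 T=10 G=5 C=4 → Tm = 2·13 + 4·9 = 62°C.
|ΔTm| = |62 − 62| = 0°C, ≤ 6°C.

|ΔTm| = 0°C; the pair is acceptable.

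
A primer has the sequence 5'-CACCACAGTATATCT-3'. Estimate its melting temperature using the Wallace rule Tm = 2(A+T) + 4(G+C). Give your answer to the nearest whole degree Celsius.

Base counts: A=5, T=4, G=1, C=5 (length 15).
Tm = 2·(5+4) + 4·(1+5) = 2·9 + 4·6 = 18 + 24 = 42°C.

42°C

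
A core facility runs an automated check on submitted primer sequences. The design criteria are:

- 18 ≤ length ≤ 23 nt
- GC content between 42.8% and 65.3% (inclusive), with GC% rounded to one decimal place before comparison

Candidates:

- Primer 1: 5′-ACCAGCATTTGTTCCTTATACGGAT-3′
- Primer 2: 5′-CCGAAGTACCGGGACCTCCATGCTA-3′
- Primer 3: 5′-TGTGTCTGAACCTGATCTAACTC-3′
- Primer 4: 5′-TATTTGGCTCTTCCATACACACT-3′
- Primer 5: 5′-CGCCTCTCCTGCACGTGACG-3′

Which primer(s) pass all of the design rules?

Primer 3 only.

Primer 1 (25 nt, A=6 T=9 G=4 C=6): length 25, outside 18–23 ✗; GC 10/25 = 40.0%, outside 42.8–65.3% ✗ — fails.
Primer 2 (25 nt, A=6 T=4 G=6 C=9): length 25, outside 18–23 ✗; GC 15/25 = 60.0% ✓ — fails.
Primer 3 (23 nt, A=5 T=8 G=4 C=6): length 23 ✓; GC 10/23 = 43.5% ✓ — passes.
Primer 4 (23 nt, A=5 T=9 G=2 C=7): length 23 ✓; GC 9/23 = 39.1%, outside 42.8–65.3% ✗ — fails.
Primer 5 (20 nt, A=2 T=4 G=5 C=9): length 20 ✓; GC 14/20 = 70.0%, outside 42.8–65.3% ✗ — fails.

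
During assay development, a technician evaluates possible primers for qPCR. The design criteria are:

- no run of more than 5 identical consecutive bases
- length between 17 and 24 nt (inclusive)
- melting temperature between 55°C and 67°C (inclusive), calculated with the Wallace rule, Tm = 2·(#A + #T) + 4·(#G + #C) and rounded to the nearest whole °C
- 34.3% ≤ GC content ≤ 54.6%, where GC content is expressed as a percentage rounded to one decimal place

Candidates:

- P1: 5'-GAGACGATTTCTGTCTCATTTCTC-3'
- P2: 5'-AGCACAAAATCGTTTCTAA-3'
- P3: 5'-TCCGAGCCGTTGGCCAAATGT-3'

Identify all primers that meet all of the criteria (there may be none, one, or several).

None of the candidates satisfy all criteria.

P1 (24 nt, A=4 T=10 G=4 C=6): longest run = 3 ✓; length 24 ✓; Tm = 2·14 + 4·10 = 68°C, outside 55–67°C ✗; GC 10/24 = 41.7% ✓ — fails.
P2 (19 nt, A=8 T=5 G=2 C=4): longest run = 4 ✓; length 19 ✓; Tm = 2·13 + 4·6 = 50°C, outside 55–67°C ✗; GC 6/19 = 31.6%, outside 34.3–54.6% ✗ — fails.
P3 (21 nt, A=4 T=5 G=6 C=6): longest run = 3 ✓; length 21 ✓; Tm = 2·9 + 4·12 = 66°C ✓; GC 12/21 = 57.1%, outside 34.3–54.6% ✗ — fails.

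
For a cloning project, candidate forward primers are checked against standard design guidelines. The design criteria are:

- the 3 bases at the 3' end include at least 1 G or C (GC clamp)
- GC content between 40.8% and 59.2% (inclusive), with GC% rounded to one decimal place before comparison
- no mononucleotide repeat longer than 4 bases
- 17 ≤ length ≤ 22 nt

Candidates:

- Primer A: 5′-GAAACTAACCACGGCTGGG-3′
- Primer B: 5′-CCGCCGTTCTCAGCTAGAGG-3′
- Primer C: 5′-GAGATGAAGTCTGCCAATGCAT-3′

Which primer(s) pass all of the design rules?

Primer A and Primer C.

Primer A (19 nt, A=6 T=2 G=6 C=5): 3' end GGG has 3 G/C ✓; GC 11/19 = 57.9% ✓; longest run = 3 ✓; length 19 ✓ — passes.
Primer B (20 nt, A=3 T=4 G=6 C=7): 3' end AGG has 2 G/C ✓; GC 13/20 = 65.0%, outside 40.8–59.2% ✗; longest run = 2 ✓; length 20 ✓ — fails.
Primer C (22 nt, A=7 T=5 G=6 C=4): 3' end CAT has 1 G/C ✓; GC 10/22 = 45.5% ✓; longest run = 2 ✓; length 22 ✓ — passes.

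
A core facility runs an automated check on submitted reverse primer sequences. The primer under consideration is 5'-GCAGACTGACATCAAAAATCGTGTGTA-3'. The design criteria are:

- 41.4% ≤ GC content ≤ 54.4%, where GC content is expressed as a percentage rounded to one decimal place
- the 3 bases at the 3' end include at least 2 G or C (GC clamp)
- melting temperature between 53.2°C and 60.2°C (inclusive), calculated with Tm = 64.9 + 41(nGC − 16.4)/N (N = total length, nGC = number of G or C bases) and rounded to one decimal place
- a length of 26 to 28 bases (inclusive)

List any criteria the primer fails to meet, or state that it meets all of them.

Base counts: A=10, T=6, G=6, C=5 (length 27).
GC content: GC 11/27 = 40.7%, outside 41.4–54.4% ✗
GC clamp: 3' end GTA has 1 G/C, need ≥2 ✗
Tm: Tm = 64.9 + 41·(11 − 16.4)/27 = 56.7°C ✓
length: length 27 ✓

Fails: GC content, GC clamp.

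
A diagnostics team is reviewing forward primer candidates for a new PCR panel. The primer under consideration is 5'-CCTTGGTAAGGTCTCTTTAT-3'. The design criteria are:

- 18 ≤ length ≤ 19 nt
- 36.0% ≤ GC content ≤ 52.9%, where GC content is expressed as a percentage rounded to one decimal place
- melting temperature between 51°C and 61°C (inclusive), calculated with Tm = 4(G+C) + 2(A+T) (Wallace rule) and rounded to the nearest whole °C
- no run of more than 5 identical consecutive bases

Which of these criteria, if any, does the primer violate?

Fails: length.

Base counts: A=3, T=9, G=4, C=4 (length 20).
length: length 20, outside 18–19 ✗
GC content: GC 8/20 = 40.0% ✓
Tm: Tm = 2·12 + 4·8 = 56°C ✓
homopolymer run: longest run = 3 ✓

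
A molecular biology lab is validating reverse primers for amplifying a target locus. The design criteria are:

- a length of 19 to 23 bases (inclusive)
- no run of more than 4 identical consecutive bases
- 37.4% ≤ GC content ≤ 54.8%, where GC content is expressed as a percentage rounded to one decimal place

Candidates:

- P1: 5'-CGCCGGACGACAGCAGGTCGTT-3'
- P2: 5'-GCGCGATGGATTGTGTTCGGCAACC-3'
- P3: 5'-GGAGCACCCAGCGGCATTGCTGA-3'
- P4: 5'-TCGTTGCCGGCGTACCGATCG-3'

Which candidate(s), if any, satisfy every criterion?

None of the candidates satisfy all criteria.

P1 (22 nt, A=4 T=3 G=8 C=7): length 22 ✓; longest run = 2 ✓; GC 15/22 = 68.2%, outside 37.4–54.8% ✗ — fails.
P2 (25 nt, A=4 T=6 G=9 C=6): length 25, outside 19–23 ✗; longest run = 2 ✓; GC 15/25 = 60.0%, outside 37.4–54.8% ✗ — fails.
P3 (23 nt, A=5 T=3 G=8 C=7): length 23 ✓; longest run = 3 ✓; GC 15/23 = 65.2%, outside 37.4–54.8% ✗ — fails.
P4 (21 nt, A=2 T=5 G=7 C=7): length 21 ✓; longest run = 2 ✓; GC 14/21 = 66.7%, outside 37.4–54.8% ✗ — fails.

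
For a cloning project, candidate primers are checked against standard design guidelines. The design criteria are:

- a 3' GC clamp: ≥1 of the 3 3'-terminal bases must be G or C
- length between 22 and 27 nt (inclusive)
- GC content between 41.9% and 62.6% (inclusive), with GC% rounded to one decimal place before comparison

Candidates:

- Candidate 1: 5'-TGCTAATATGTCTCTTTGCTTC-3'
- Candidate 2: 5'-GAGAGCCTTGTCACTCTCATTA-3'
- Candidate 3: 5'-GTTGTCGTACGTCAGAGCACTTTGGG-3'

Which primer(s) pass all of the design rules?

Candidate 3 only.

Candidate 1 (22 nt, A=3 T=11 G=3 C=5): 3' end TTC has 1 G/C ✓; length 22 ✓; GC 8/22 = 36.4%, outside 41.9–62.6% ✗ — fails.
Candidate 2 (22 nt, A=5 T=7 G=4 C=6): 3' end TTA has 0 G/C, need ≥1 ✗; length 22 ✓; GC 10/22 = 45.5% ✓ — fails.
Candidate 3 (26 nt, A=4 T=8 G=9 C=5): 3' end GGG has 3 G/C ✓; length 26 ✓; GC 14/26 = 53.8% ✓ — passes.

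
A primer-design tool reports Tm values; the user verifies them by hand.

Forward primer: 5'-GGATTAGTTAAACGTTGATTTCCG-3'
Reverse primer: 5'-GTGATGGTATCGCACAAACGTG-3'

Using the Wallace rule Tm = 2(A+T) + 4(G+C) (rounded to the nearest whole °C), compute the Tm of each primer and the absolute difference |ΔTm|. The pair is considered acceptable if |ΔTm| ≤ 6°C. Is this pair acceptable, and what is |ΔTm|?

Forward: A=6 T=9 G=6 C=3 → Tm = 2·15 + 4·9 = 66°C.
Reverse: A=6 T=5 G=7 C=4 → Tm = 2·11 + 4·11 = 66°C.
|ΔTm| = |66 − 66| = 0°C, ≤ 6°C.

|ΔTm| = 0°C; the pair is acceptable.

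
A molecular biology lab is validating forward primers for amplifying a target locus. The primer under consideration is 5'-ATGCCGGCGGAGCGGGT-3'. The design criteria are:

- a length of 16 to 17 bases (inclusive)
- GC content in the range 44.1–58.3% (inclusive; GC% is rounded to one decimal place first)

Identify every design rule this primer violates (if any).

Fails: GC content.

Base counts: A=2, T=2, G=9, C=4 (length 17).
length: length 17 ✓
GC content: GC 13/17 = 76.5%, outside 44.1–58.3% ✗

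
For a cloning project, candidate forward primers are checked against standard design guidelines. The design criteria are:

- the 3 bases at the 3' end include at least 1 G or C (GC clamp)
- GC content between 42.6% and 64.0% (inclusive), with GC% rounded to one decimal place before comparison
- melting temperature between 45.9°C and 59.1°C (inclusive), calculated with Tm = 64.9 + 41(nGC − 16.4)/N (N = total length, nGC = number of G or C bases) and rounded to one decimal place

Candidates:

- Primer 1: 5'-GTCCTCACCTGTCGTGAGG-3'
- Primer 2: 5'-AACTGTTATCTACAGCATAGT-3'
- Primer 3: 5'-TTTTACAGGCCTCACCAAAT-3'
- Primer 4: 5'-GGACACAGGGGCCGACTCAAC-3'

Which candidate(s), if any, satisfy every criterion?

Primer 1 (19 nt, A=2 T=5 G=6 C=6): 3' end AGG has 2 G/C ✓; GC 12/19 = 63.2% ✓; Tm = 64.9 + 41·(12 − 16.4)/19 = 55.4°C ✓ — passes.
Primer 2 (21 nt, A=7 T=7 G=3 C=4): 3' end AGT has 1 G/C ✓; GC 7/21 = 33.3%, outside 42.6–64.0% ✗; Tm = 64.9 + 41·(7 − 16.4)/21 = 46.5°C ✓ — fails.
Primer 3 (20 nt, A=6 T=6 G=2 C=6): 3' end AAT has 0 G/C, need ≥1 ✗; GC 8/20 = 40.0%, outside 42.6–64.0% ✗; Tm = 64.9 + 41·(8 − 16.4)/20 = 47.7°C ✓ — fails.
Primer 4 (21 nt, A=6 T=1 G=7 C=7): 3' end AAC has 1 G/C ✓; GC 14/21 = 66.7%, outside 42.6–64.0% ✗; Tm = 64.9 + 41·(14 − 16.4)/21 = 60.2°C, outside 45.9–59.1°C ✗ — fails.

Primer 1 only.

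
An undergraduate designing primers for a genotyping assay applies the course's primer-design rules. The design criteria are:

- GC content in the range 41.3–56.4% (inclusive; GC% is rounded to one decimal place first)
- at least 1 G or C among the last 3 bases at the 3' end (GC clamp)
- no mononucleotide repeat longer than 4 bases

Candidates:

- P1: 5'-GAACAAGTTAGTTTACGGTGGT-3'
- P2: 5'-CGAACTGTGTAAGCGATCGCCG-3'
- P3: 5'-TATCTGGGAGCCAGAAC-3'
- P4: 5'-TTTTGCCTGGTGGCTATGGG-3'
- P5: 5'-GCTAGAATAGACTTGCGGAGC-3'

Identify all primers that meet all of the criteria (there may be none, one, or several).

P3, P4 and P5.

P1 (22 nt, A=6 T=7 G=7 C=2): GC 9/22 = 40.9%, outside 41.3–56.4% ✗; 3' end GGT has 2 G/C ✓; longest run = 3 ✓ — fails.
P2 (22 nt, A=5 T=4 G=7 C=6): GC 13/22 = 59.1%, outside 41.3–56.4% ✗; 3' end CCG has 3 G/C ✓; longest run = 2 ✓ — fails.
P3 (17 nt, A=5 T=3 G=5 C=4): GC 9/17 = 52.9% ✓; 3' end AAC has 1 G/C ✓; longest run = 3 ✓ — passes.
P4 (20 nt, A=1 T=8 G=8 C=3): GC 11/20 = 55.0% ✓; 3' end GGG has 3 G/C ✓; longest run = 4 ✓ — passes.
P5 (21 nt, A=6 T=4 G=7 C=4): GC 11/21 = 52.4% ✓; 3' end AGC has 2 G/C ✓; longest run = 2 ✓ — passes.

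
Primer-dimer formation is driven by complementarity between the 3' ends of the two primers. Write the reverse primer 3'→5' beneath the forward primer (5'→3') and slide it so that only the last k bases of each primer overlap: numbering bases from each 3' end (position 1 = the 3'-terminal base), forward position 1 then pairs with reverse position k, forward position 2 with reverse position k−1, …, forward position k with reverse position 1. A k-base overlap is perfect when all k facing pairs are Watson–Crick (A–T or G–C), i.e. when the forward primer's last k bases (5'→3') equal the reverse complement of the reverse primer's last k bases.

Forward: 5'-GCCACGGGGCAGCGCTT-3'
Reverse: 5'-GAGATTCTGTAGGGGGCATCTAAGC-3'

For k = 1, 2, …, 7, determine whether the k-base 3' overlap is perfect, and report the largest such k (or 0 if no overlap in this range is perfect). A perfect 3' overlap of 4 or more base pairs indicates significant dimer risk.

Longest perfect overlap: 4 complementary base pairs; significant dimer risk (threshold 4).

Last 7 bases (5'→3') — forward …AGCGCTT, reverse …TCTAAGC.
Reverse complement of the reverse primer's last 7 bases: GCTTAGA; its first k bases are the reverse complement of the reverse primer's last k bases, so a perfect k-base overlap needs the forward primer's last k bases to equal them.
Comparing (forward last k vs required): k=1: T vs G ✗; k=2: TT vs GC ✗; k=3: CTT vs GCT ✗; k=4: GCTT vs GCTT ✓; k=5: CGCTT vs GCTTA ✗; k=6: GCGCTT vs GCTTAG ✗; k=7: AGCGCTT vs GCTTAGA ✗.
Only k = 4 is perfect, so the longest perfect 3' overlap is 4.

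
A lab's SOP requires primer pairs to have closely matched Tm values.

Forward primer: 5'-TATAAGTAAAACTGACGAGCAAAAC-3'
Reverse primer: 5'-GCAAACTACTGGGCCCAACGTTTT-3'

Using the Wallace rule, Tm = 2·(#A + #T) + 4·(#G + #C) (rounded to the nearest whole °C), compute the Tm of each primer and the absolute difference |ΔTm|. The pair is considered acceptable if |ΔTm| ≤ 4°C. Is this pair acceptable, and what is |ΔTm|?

Forward: A=13 T=4 G=4 C=4 → Tm = 2·17 + 4·8 = 66°C.
Reverse: A=6 T=6 G=5 C=7 → Tm = 2·12 + 4·12 = 72°C.
|ΔTm| = |66 − 72| = 6°C, > 4°C.

|ΔTm| = 6°C; the pair is not acceptable.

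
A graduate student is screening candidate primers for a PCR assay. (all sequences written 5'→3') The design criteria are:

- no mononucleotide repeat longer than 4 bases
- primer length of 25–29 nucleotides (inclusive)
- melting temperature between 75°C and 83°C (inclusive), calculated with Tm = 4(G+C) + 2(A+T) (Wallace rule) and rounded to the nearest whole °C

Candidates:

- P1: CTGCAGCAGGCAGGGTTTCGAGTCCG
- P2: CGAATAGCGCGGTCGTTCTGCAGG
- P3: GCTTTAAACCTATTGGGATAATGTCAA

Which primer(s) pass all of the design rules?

P1 (26 nt, A=4 T=5 G=10 C=7): longest run = 3 ✓; length 26 ✓; Tm = 2·9 + 4·17 = 86°C, outside 75–83°C ✗ — fails.
P2 (24 nt, A=4 T=5 G=9 C=6): longest run = 2 ✓; length 24, outside 25–29 ✗; Tm = 2·9 + 4·15 = 78°C ✓ — fails.
P3 (27 nt, A=9 T=9 G=5 C=4): longest run = 3 ✓; length 27 ✓; Tm = 2·18 + 4·9 = 72°C, outside 75–83°C ✗ — fails.

None of the candidates satisfy all criteria.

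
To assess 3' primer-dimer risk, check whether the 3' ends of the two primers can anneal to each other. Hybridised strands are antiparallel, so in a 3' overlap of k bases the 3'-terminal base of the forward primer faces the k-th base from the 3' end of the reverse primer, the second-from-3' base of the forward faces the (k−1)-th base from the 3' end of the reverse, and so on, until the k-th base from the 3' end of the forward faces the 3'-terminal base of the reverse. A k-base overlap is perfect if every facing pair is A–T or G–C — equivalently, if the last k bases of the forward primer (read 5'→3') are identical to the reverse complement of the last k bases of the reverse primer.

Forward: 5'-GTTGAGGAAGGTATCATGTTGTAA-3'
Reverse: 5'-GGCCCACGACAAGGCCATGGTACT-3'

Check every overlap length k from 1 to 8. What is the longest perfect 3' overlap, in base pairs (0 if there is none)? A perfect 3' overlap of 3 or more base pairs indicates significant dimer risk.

Longest perfect overlap: 1 complementary base pair; below the dimer-risk threshold (threshold 3).

Last 8 bases (5'→3') — forward …TGTTGTAA, reverse …ATGGTACT.
Reverse complement of the reverse primer's last 8 bases: AGTACCAT; its first k bases are the reverse complement of the reverse primer's last k bases, so a perfect k-base overlap needs the forward primer's last k bases to equal them.
Comparing (forward last k vs required): k=1: A vs A ✓; k=2: AA vs AG ✗; k=3: TAA vs AGT ✗; k=4: GTAA vs AGTA ✗; k=5: TGTAA vs AGTAC ✗; k=6: TTGTAA vs AGTACC ✗; k=7: GTTGTAA vs AGTACCA ✗; k=8: TGTTGTAA vs AGTACCAT ✗.
Only k = 1 is perfect, so the longest perfect 3' overlap is 1.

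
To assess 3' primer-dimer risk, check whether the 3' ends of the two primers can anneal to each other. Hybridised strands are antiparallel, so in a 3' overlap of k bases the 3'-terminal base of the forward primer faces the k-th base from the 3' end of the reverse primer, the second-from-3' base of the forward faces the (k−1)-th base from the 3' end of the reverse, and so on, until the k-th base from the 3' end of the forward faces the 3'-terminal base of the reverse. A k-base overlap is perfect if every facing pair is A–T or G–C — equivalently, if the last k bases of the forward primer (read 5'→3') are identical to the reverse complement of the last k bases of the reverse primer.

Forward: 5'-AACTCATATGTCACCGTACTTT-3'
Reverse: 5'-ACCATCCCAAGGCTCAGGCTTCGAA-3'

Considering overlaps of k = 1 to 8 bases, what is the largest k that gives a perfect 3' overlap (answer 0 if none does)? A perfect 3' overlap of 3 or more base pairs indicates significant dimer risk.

Longest perfect overlap: 2 complementary base pairs; below the dimer-risk threshold (threshold 3).

Last 8 bases (5'→3') — forward …CGTACTTT, reverse …GCTTCGAA.
Reverse complement of the reverse primer's last 8 bases: TTCGAAGC; its first k bases are the reverse complement of the reverse primer's last k bases, so a perfect k-base overlap needs the forward primer's last k bases to equal them.
Comparing (forward last k vs required): k=1: T vs T ✓; k=2: TT vs TT ✓; k=3: TTT vs TTC ✗; k=4: CTTT vs TTCG ✗; k=5: ACTTT vs TTCGA ✗; k=6: TACTTT vs TTCGAA ✗; k=7: GTACTTT vs TTCGAAG ✗; k=8: CGTACTTT vs TTCGAAGC ✗.
Perfect overlaps at k = 1, 2; the largest is 2.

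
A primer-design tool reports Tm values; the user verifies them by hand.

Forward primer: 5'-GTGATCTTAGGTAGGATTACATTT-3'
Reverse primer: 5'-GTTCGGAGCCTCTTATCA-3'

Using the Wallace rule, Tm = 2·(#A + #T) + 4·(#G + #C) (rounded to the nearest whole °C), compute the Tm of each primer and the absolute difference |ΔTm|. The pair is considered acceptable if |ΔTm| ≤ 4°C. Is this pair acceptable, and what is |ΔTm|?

Forward: A=6 T=10 G=6 C=2 → Tm = 2·16 + 4·8 = 64°C.
Reverse: A=3 T=6 G=4 C=5 → Tm = 2·9 + 4·9 = 54°C.
|ΔTm| = |64 − 54| = 10°C, > 4°C.

|ΔTm| = 10°C; the pair is not acceptable.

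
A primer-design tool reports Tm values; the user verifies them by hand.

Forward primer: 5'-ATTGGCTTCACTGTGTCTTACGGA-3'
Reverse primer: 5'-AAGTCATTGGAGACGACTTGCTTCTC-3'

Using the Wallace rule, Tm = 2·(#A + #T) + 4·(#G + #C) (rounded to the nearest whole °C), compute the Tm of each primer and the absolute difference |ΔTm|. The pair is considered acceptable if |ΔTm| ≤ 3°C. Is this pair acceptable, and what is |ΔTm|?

Forward: A=4 T=9 G=6 C=5 → Tm = 2·13 + 4·11 = 70°C.
Reverse: A=6 T=8 G=6 C=6 → Tm = 2·14 + 4·12 = 76°C.
|ΔTm| = |70 − 76| = 6°C, > 3°C.

|ΔTm| = 6°C; the pair is not acceptable.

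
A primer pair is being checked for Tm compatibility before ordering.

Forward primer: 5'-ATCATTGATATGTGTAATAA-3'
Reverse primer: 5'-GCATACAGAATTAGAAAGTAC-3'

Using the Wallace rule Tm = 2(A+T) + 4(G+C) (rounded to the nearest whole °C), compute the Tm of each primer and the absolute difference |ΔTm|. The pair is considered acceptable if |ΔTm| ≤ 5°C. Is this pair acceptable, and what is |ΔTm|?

Forward: A=8 T=8 G=3 C=1 → Tm = 2·16 + 4·4 = 48°C.
Reverse: A=10 T=4 G=4 C=3 → Tm = 2·14 + 4·7 = 56°C.
|ΔTm| = |48 − 56| = 8°C, > 5°C.

|ΔTm| = 8°C; the pair is not acceptable.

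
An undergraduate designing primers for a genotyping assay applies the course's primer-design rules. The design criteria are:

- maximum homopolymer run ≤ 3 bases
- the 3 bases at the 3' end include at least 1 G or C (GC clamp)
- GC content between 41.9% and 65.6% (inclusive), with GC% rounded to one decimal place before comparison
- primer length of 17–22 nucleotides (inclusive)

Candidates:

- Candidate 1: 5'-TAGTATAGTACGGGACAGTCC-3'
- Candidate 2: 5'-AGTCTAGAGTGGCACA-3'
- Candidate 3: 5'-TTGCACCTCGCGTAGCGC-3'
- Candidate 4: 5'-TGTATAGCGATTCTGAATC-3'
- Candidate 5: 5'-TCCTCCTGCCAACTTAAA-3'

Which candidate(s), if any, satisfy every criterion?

Candidate 1 only.

Candidate 1 (21 nt, A=6 T=5 G=6 C=4): longest run = 3 ✓; 3' end TCC has 2 G/C ✓; GC 10/21 = 47.6% ✓; length 21 ✓ — passes.
Candidate 2 (16 nt, A=5 T=3 G=5 C=3): longest run = 2 ✓; 3' end ACA has 1 G/C ✓; GC 8/16 = 50.0% ✓; length 16, outside 17–22 ✗ — fails.
Candidate 3 (18 nt, A=2 T=4 G=5 C=7): longest run = 2 ✓; 3' end CGC has 3 G/C ✓; GC 12/18 = 66.7%, outside 41.9–65.6% ✗; length 18 ✓ — fails.
Candidate 4 (19 nt, A=5 T=7 G=4 C=3): longest run = 2 ✓; 3' end ATC has 1 G/C ✓; GC 7/19 = 36.8%, outside 41.9–65.6% ✗; length 19 ✓ — fails.
Candidate 5 (18 nt, A=5 T=5 G=1 C=7): longest run = 3 ✓; 3' end AAA has 0 G/C, need ≥1 ✗; GC 8/18 = 44.4% ✓; length 18 ✓ — fails.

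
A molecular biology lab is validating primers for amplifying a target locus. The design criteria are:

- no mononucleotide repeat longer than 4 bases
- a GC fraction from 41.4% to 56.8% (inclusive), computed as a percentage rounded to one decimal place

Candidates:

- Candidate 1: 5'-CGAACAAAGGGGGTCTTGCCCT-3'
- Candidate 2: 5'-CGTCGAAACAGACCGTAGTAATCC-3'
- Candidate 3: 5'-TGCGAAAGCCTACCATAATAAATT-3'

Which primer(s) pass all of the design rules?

Candidate 1 (22 nt, A=5 T=4 G=7 C=6): longest run = 5, exceeds 4 ✗; GC 13/22 = 59.1%, outside 41.4–56.8% ✗ — fails.
Candidate 2 (24 nt, A=8 T=4 G=5 C=7): longest run = 3 ✓; GC 12/24 = 50.0% ✓ — passes.
Candidate 3 (24 nt, A=10 T=6 G=3 C=5): longest run = 3 ✓; GC 8/24 = 33.3%, outside 41.4–56.8% ✗ — fails.

Candidate 2 only.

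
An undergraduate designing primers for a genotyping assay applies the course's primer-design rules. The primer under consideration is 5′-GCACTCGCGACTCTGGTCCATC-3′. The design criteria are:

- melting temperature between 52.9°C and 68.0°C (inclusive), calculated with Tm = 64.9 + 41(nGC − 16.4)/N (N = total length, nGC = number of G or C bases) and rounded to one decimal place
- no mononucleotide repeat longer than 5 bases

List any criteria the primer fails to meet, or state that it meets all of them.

Meets all criteria.

Base counts: A=3, T=5, G=5, C=9 (length 22).
Tm: Tm = 64.9 + 41·(14 − 16.4)/22 = 60.4°C ✓
homopolymer run: longest run = 2 ✓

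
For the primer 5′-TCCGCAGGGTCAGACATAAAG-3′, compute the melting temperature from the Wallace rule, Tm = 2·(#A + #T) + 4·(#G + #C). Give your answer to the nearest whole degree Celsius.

Base counts: A=7, T=3, G=6, C=5 (length 21).
Tm = 2·(7+3) + 4·(6+5) = 2·10 + 4·11 = 20 + 44 = 64°C.

64°C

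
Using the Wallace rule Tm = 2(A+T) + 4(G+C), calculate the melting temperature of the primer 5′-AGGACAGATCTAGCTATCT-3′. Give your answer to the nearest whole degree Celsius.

Base counts: A=6, T=5, G=4, C=4 (length 19).
Tm = 2·(6+5) + 4·(4+4) = 2·11 + 4·8 = 22 + 32 = 54°C.

54°C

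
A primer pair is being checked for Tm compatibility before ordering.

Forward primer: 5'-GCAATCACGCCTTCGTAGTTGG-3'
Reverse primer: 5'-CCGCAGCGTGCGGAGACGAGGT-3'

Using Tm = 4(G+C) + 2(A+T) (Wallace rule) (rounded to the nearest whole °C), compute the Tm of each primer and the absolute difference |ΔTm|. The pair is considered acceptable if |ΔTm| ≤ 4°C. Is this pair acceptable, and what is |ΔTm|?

Forward: A=4 T=6 G=6 C=6 → Tm = 2·10 + 4·12 = 68°C.
Reverse: A=4 T=2 G=10 C=6 → Tm = 2·6 + 4·16 = 76°C.
|ΔTm| = |68 − 76| = 8°C, > 4°C.

|ΔTm| = 8°C; the pair is not acceptable.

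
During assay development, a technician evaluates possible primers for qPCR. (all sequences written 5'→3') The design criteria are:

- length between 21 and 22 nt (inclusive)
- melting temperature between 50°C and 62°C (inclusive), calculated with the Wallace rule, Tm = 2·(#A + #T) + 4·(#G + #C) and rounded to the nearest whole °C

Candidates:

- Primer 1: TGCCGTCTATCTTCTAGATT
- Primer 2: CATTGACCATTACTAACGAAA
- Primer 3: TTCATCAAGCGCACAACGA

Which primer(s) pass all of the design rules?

Primer 1 (20 nt, A=3 T=9 G=3 C=5): length 20, outside 21–22 ✗; Tm = 2·12 + 4·8 = 56°C ✓ — fails.
Primer 2 (21 nt, A=9 T=5 G=2 C=5): length 21 ✓; Tm = 2·14 + 4·7 = 56°C ✓ — passes.
Primer 3 (19 nt, A=7 T=3 G=3 C=6): length 19, outside 21–22 ✗; Tm = 2·10 + 4·9 = 56°C ✓ — fails.

Primer 2 only.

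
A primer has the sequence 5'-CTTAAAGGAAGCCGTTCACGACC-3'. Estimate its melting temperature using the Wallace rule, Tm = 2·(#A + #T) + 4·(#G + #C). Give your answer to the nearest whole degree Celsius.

70°C

Base counts: A=7, T=4, G=5, C=7 (length 23).
Tm = 2·(7+4) + 4·(5+7) = 2·11 + 4·12 = 22 + 48 = 70°C.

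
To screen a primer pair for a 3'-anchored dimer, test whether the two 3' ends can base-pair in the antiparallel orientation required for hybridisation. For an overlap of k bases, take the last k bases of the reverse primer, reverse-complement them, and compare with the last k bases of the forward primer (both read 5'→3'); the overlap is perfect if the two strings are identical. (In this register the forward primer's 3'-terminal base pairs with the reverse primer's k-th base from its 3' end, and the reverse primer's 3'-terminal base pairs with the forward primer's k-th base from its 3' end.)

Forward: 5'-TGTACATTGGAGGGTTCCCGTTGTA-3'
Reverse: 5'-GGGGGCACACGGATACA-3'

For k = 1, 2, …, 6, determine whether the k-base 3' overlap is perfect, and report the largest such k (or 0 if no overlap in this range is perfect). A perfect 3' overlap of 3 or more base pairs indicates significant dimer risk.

Longest perfect overlap: 4 complementary base pairs; significant dimer risk (threshold 3).

Last 6 bases (5'→3') — forward …GTTGTA, reverse …GATACA.
Reverse complement of the reverse primer's last 6 bases: TGTATC; its first k bases are the reverse complement of the reverse primer's last k bases, so a perfect k-base overlap needs the forward primer's last k bases to equal them.
Comparing (forward last k vs required): k=1: A vs T ✗; k=2: TA vs TG ✗; k=3: GTA vs TGT ✗; k=4: TGTA vs TGTA ✓; k=5: TTGTA vs TGTAT ✗; k=6: GTTGTA vs TGTATC ✗.
Only k = 4 is perfect, so the longest perfect 3' overlap is 4.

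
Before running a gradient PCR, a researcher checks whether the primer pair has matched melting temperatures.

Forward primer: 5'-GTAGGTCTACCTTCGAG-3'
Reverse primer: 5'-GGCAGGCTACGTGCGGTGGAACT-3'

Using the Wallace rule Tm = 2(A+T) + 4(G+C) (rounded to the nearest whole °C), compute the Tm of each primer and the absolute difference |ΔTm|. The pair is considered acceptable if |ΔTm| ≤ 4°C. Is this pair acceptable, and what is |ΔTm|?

|ΔTm| = 24°C; the pair is not acceptable.

Forward: A=3 T=5 G=5 C=4 → Tm = 2·8 + 4·9 = 52°C.
Reverse: A=4 T=4 G=10 C=5 → Tm = 2·8 + 4·15 = 76°C.
|ΔTm| = |52 − 76| = 24°C, > 4°C.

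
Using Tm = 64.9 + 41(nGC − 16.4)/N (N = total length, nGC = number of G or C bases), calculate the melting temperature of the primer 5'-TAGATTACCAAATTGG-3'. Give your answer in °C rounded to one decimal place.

35.7°C

Base counts: A=6, T=5, G=3, C=2; G+C = 5, N = 16.
Tm = 64.9 + 41·(5 − 16.4)/16 = 64.9 + -467.40/16 = 35.7°C.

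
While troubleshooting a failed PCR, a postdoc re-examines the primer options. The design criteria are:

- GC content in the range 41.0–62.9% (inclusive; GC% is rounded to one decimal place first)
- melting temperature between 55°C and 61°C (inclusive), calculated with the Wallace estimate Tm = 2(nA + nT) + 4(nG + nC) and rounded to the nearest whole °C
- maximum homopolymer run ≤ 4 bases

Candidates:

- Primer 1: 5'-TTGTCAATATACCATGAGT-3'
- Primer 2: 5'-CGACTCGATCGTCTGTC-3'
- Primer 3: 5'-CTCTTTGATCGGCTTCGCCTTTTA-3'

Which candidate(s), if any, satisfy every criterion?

Primer 1 (19 nt, A=6 T=7 G=3 C=3): GC 6/19 = 31.6%, outside 41.0–62.9% ✗; Tm = 2·13 + 4·6 = 50°C, outside 55–61°C ✗; longest run = 2 ✓ — fails.
Primer 2 (17 nt, A=2 T=5 G=4 C=6): GC 10/17 = 58.8% ✓; Tm = 2·7 + 4·10 = 54°C, outside 55–61°C ✗; longest run = 1 ✓ — fails.
Primer 3 (24 nt, A=2 T=11 G=4 C=7): GC 11/24 = 45.8% ✓; Tm = 2·13 + 4·11 = 70°C, outside 55–61°C ✗; longest run = 4 ✓ — fails.

None of the candidates satisfy all criteria.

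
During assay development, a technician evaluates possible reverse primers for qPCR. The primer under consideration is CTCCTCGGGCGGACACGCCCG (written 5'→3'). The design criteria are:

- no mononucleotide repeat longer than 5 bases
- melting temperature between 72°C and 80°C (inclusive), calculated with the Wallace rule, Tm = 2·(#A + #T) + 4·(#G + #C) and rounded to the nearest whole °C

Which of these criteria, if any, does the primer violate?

Base counts: A=2, T=2, G=7, C=10 (length 21).
homopolymer run: longest run = 3 ✓
Tm: Tm = 2·4 + 4·17 = 76°C ✓

Meets all criteria.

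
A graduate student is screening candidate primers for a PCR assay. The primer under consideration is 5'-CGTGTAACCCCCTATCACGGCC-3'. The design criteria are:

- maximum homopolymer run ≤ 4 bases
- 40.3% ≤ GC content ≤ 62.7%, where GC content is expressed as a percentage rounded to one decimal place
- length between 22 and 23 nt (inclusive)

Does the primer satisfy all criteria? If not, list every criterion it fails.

Base counts: A=4, T=4, G=4, C=10 (length 22).
homopolymer run: longest run = 5, exceeds 4 ✗
GC content: GC 14/22 = 63.6%, outside 40.3–62.7% ✗
length: length 22 ✓

Fails: homopolymer run, GC content.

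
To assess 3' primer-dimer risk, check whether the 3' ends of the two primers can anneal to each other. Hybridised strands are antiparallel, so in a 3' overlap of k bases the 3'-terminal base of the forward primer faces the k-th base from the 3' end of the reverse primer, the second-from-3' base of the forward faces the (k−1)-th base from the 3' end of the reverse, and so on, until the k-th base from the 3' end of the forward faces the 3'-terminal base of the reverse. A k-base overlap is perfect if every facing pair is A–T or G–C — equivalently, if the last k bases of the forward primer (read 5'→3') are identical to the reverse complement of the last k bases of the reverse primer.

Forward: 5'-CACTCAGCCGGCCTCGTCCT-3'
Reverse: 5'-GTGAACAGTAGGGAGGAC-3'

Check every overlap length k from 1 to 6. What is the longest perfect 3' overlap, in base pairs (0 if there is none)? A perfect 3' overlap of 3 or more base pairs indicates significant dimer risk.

Longest perfect overlap: 5 complementary base pairs; significant dimer risk (threshold 3).

Last 6 bases (5'→3') — forward …CGTCCT, reverse …GAGGAC.
Reverse complement of the reverse primer's last 6 bases: GTCCTC; its first k bases are the reverse complement of the reverse primer's last k bases, so a perfect k-base overlap needs the forward primer's last k bases to equal them.
Comparing (forward last k vs required): k=1: T vs G ✗; k=2: CT vs GT ✗; k=3: CCT vs GTC ✗; k=4: TCCT vs GTCC ✗; k=5: GTCCT vs GTCCT ✓; k=6: CGTCCT vs GTCCTC ✗.
Only k = 5 is perfect, so the longest perfect 3' overlap is 5.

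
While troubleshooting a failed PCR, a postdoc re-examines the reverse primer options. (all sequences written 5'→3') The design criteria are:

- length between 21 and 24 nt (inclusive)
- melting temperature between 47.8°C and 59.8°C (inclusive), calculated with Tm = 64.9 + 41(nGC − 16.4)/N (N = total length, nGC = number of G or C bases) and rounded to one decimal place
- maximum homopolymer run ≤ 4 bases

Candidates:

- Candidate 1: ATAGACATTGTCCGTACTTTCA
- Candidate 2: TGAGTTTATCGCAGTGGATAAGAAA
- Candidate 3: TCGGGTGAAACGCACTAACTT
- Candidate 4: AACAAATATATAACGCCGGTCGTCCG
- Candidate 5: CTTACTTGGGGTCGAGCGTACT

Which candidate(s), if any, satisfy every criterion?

Candidate 1, Candidate 3 and Candidate 5.

Candidate 1 (22 nt, A=6 T=8 G=3 C=5): length 22 ✓; Tm = 64.9 + 41·(8 − 16.4)/22 = 49.2°C ✓; longest run = 3 ✓ — passes.
Candidate 2 (25 nt, A=9 T=7 G=7 C=2): length 25, outside 21–24 ✗; Tm = 64.9 + 41·(9 − 16.4)/25 = 52.8°C ✓; longest run = 3 ✓ — fails.
Candidate 3 (21 nt, A=6 T=5 G=5 C=5): length 21 ✓; Tm = 64.9 + 41·(10 − 16.4)/21 = 52.4°C ✓; longest run = 3 ✓ — passes.
Candidate 4 (26 nt, A=9 T=5 G=5 C=7): length 26, outside 21–24 ✗; Tm = 64.9 + 41·(12 − 16.4)/26 = 58.0°C ✓; longest run = 3 ✓ — fails.
Candidate 5 (22 nt, A=3 T=7 G=7 C=5): length 22 ✓; Tm = 64.9 + 41·(12 − 16.4)/22 = 56.7°C ✓; longest run = 4 ✓ — passes.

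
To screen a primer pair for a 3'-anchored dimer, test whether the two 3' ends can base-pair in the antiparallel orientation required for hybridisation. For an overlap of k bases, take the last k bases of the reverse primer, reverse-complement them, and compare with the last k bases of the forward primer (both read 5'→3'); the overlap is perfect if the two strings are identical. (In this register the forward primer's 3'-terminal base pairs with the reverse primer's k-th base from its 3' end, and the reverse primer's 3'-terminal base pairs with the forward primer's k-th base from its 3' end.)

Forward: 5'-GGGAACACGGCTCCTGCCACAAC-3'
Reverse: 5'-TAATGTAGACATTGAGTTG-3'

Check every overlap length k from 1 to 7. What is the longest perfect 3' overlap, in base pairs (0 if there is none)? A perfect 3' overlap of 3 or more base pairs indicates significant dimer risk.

Longest perfect overlap: 4 complementary base pairs; significant dimer risk (threshold 3).

Last 7 bases (5'→3') — forward …CCACAAC, reverse …TGAGTTG.
Reverse complement of the reverse primer's last 7 bases: CAACTCA; its first k bases are the reverse complement of the reverse primer's last k bases, so a perfect k-base overlap needs the forward primer's last k bases to equal them.
Comparing (forward last k vs required): k=1: C vs C ✓; k=2: AC vs CA ✗; k=3: AAC vs CAA ✗; k=4: CAAC vs CAAC ✓; k=5: ACAAC vs CAACT ✗; k=6: CACAAC vs CAACTC ✗; k=7: CCACAAC vs CAACTCA ✗.
Perfect overlaps at k = 1, 4; the largest is 4.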